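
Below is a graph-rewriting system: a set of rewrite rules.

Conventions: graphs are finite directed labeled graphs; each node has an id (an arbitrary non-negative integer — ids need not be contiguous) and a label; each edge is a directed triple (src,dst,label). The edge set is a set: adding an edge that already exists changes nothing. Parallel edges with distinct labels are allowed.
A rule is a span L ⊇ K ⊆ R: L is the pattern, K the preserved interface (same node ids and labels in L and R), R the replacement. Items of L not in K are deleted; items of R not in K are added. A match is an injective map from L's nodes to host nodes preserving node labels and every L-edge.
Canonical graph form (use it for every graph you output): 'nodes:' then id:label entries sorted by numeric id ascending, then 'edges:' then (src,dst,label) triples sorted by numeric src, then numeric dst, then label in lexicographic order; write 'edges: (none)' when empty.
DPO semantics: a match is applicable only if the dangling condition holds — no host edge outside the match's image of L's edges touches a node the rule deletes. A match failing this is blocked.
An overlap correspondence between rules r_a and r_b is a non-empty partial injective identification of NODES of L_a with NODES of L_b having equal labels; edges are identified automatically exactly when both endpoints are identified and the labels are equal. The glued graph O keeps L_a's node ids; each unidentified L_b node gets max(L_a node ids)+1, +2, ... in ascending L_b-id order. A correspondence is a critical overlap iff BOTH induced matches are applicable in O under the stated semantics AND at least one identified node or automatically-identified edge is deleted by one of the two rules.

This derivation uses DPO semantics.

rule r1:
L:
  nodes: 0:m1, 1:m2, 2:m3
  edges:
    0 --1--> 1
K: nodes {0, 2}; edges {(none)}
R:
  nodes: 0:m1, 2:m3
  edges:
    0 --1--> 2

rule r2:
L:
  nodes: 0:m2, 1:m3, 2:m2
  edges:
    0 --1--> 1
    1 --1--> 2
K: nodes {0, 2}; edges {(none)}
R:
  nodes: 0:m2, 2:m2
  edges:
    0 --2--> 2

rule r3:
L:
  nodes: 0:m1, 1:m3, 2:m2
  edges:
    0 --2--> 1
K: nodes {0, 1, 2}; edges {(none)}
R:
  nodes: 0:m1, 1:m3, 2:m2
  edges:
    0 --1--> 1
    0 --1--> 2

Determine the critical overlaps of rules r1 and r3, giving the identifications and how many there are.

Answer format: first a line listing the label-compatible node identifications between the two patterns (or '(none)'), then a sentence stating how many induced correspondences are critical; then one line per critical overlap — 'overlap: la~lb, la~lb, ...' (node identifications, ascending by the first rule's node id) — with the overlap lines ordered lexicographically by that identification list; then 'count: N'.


label-compatible node identifications between L(r1) and L(r3): 0~0, 1~2, 2~1
4 of the induced correspondences are critical overlaps of r1 and r3.
overlap: 0~0, 1~2
overlap: 0~0, 1~2, 2~1
overlap: 1~2
overlap: 1~2, 2~1
count: 4


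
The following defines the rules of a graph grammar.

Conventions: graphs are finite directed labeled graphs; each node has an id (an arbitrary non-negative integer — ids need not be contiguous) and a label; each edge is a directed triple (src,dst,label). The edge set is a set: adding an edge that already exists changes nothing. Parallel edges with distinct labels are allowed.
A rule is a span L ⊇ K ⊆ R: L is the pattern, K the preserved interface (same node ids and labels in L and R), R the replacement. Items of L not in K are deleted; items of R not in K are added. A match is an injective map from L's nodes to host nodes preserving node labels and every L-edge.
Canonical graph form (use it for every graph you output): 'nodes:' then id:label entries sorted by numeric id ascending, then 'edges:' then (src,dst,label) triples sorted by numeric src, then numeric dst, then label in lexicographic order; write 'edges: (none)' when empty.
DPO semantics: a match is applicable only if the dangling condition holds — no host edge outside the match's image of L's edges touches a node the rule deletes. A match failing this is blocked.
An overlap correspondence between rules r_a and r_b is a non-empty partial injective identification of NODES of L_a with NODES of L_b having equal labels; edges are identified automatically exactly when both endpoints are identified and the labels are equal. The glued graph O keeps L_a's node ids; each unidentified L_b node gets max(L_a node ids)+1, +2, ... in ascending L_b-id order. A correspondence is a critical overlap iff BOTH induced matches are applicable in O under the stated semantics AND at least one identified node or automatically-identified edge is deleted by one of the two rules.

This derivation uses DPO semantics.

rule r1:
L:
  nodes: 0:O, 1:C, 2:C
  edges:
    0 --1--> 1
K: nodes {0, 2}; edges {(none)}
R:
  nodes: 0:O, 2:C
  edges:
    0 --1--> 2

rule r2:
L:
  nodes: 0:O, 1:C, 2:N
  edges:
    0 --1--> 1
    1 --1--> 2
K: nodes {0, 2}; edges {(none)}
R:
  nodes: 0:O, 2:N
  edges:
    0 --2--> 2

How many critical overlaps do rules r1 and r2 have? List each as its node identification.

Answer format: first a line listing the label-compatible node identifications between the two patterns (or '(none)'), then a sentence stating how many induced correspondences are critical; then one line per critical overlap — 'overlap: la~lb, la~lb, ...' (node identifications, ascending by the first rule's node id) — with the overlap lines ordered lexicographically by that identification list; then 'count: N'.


label-compatible node identifications between L(r1) and L(r2): 0~0, 1~1, 2~1
2 of the induced correspondences are critical overlaps of r1 and r2.
overlap: 0~0, 2~1
overlap: 2~1
count: 2


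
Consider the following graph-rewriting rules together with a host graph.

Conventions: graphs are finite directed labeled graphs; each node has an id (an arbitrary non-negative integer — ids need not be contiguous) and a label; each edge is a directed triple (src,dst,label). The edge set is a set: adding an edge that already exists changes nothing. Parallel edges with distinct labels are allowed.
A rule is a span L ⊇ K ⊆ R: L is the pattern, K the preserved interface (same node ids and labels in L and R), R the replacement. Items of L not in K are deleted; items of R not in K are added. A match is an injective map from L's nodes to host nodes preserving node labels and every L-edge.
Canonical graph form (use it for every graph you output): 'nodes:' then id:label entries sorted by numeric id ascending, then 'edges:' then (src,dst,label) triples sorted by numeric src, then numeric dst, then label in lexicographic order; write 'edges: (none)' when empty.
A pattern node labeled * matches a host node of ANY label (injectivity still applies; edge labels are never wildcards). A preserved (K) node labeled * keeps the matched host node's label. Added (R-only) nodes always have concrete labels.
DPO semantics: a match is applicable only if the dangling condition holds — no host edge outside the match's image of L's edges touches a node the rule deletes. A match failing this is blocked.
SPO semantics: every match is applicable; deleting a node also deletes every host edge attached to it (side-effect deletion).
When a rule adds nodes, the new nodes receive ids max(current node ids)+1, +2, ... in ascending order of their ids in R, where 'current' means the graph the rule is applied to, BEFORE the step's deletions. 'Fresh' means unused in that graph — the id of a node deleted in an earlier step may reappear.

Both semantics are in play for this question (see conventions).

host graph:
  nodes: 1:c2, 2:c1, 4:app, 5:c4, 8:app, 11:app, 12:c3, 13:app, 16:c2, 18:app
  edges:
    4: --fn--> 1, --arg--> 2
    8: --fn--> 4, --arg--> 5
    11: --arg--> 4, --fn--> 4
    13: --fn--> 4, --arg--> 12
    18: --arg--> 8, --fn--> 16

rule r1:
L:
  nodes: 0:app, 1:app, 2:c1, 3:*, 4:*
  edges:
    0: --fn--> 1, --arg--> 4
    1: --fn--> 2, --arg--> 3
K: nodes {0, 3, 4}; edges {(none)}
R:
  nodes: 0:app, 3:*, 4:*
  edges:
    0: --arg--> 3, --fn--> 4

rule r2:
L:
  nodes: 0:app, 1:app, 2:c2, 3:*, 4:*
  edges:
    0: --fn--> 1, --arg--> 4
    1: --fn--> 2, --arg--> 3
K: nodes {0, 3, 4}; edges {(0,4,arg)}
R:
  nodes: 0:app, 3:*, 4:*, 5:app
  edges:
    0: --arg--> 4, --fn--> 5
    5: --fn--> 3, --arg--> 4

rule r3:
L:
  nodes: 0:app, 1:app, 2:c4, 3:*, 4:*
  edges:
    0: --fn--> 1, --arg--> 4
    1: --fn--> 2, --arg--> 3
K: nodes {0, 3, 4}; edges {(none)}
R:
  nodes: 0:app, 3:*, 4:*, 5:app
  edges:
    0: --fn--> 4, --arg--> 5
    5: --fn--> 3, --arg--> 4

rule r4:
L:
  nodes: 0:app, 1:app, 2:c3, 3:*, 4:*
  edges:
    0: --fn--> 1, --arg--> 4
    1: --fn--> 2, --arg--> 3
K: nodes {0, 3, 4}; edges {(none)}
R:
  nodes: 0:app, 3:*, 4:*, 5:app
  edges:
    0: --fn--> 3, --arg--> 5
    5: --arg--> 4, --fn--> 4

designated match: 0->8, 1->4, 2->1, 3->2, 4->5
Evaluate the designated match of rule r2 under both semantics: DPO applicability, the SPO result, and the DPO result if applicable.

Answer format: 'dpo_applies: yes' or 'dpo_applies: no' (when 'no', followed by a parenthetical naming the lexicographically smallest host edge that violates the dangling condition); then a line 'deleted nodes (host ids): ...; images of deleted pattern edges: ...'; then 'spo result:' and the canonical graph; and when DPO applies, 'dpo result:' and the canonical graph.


dpo_applies: no
(the rule deletes node 4, which keeps host edge (11,4,arg) outside the match image — the dangling condition fails, DPO blocks; SPO proceeds and side-deletes such edges)
deleted nodes (host ids): 1, 4; images of deleted pattern edges: (4,1,fn); (4,2,arg); (8,4,fn)
spo result:
nodes: 2:c1, 5:c4, 8:app, 11:app, 12:c3, 13:app, 16:c2, 18:app, 19:app
edges: (8,5,arg); (8,19,fn); (13,12,arg); (18,8,arg); (18,16,fn); (19,2,fn); (19,5,arg)


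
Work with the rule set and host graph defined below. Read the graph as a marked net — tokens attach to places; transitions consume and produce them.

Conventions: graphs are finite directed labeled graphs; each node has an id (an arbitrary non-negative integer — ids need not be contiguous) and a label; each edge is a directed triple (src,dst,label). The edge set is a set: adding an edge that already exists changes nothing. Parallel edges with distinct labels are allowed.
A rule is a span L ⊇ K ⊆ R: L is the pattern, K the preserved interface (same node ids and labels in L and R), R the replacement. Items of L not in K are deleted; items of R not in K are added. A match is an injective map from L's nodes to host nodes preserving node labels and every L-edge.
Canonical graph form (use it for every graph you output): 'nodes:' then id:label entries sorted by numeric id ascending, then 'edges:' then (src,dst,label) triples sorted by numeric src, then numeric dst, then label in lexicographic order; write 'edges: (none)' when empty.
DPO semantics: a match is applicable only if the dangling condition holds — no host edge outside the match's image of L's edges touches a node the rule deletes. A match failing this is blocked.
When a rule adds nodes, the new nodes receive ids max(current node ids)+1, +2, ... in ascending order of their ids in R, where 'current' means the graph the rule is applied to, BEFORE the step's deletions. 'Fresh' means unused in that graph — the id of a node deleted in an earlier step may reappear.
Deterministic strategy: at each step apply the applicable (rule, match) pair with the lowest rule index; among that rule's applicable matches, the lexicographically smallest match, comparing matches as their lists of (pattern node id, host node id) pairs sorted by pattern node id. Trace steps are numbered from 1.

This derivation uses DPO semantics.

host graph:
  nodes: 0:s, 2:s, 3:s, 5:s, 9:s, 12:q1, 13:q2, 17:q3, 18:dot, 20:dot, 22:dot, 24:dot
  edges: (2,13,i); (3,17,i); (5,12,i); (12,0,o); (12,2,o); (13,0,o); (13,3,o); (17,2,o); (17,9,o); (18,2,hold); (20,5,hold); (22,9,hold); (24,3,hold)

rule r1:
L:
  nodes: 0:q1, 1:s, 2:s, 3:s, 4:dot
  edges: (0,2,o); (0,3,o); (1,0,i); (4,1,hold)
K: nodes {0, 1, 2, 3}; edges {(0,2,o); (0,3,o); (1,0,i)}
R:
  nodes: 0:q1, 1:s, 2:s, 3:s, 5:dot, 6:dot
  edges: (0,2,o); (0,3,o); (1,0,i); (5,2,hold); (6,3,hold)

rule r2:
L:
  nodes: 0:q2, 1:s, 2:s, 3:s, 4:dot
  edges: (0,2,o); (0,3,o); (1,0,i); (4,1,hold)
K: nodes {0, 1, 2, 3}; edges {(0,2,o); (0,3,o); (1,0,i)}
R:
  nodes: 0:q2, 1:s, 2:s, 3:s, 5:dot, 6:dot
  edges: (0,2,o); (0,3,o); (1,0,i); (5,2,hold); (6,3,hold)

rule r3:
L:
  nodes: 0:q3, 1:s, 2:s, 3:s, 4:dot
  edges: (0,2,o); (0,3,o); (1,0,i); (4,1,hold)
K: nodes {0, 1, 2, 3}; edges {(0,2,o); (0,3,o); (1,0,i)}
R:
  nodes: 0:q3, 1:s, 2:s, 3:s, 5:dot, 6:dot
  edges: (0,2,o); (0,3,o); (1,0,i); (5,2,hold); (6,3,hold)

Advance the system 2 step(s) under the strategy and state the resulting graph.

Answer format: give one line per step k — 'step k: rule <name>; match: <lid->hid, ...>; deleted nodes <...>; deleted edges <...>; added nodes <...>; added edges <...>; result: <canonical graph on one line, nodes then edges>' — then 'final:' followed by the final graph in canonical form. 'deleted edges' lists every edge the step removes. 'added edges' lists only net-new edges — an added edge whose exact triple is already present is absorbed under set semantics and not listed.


step 1: rule r1; match: 0->12, 1->5, 2->0, 3->2, 4->20; deleted nodes 20; deleted edges (20,5,hold); added nodes 25, 26; added edges (25,0,hold); (26,2,hold); result: nodes: 0:s, 2:s, 3:s, 5:s, 9:s, 12:q1, 13:q2, 17:q3, 18:dot, 22:dot, 24:dot, 25:dot, 26:dot edges: (2,13,i); (3,17,i); (5,12,i); (12,0,o); (12,2,o); (13,0,o); (13,3,o); (17,2,o); (17,9,o); (18,2,hold); (22,9,hold); (24,3,hold); (25,0,hold); (26,2,hold)
step 2: rule r2; match: 0->13, 1->2, 2->0, 3->3, 4->18; deleted nodes 18; deleted edges (18,2,hold); added nodes 27, 28; added edges (27,0,hold); (28,3,hold); result: nodes: 0:s, 2:s, 3:s, 5:s, 9:s, 12:q1, 13:q2, 17:q3, 22:dot, 24:dot, 25:dot, 26:dot, 27:dot, 28:dot edges: (2,13,i); (3,17,i); (5,12,i); (12,0,o); (12,2,o); (13,0,o); (13,3,o); (17,2,o); (17,9,o); (22,9,hold); (24,3,hold); (25,0,hold); (26,2,hold); (27,0,hold); (28,3,hold)
final:
nodes: 0:s, 2:s, 3:s, 5:s, 9:s, 12:q1, 13:q2, 17:q3, 22:dot, 24:dot, 25:dot, 26:dot, 27:dot, 28:dot
edges: (2,13,i); (3,17,i); (5,12,i); (12,0,o); (12,2,o); (13,0,o); (13,3,o); (17,2,o); (17,9,o); (22,9,hold); (24,3,hold); (25,0,hold); (26,2,hold); (27,0,hold); (28,3,hold)


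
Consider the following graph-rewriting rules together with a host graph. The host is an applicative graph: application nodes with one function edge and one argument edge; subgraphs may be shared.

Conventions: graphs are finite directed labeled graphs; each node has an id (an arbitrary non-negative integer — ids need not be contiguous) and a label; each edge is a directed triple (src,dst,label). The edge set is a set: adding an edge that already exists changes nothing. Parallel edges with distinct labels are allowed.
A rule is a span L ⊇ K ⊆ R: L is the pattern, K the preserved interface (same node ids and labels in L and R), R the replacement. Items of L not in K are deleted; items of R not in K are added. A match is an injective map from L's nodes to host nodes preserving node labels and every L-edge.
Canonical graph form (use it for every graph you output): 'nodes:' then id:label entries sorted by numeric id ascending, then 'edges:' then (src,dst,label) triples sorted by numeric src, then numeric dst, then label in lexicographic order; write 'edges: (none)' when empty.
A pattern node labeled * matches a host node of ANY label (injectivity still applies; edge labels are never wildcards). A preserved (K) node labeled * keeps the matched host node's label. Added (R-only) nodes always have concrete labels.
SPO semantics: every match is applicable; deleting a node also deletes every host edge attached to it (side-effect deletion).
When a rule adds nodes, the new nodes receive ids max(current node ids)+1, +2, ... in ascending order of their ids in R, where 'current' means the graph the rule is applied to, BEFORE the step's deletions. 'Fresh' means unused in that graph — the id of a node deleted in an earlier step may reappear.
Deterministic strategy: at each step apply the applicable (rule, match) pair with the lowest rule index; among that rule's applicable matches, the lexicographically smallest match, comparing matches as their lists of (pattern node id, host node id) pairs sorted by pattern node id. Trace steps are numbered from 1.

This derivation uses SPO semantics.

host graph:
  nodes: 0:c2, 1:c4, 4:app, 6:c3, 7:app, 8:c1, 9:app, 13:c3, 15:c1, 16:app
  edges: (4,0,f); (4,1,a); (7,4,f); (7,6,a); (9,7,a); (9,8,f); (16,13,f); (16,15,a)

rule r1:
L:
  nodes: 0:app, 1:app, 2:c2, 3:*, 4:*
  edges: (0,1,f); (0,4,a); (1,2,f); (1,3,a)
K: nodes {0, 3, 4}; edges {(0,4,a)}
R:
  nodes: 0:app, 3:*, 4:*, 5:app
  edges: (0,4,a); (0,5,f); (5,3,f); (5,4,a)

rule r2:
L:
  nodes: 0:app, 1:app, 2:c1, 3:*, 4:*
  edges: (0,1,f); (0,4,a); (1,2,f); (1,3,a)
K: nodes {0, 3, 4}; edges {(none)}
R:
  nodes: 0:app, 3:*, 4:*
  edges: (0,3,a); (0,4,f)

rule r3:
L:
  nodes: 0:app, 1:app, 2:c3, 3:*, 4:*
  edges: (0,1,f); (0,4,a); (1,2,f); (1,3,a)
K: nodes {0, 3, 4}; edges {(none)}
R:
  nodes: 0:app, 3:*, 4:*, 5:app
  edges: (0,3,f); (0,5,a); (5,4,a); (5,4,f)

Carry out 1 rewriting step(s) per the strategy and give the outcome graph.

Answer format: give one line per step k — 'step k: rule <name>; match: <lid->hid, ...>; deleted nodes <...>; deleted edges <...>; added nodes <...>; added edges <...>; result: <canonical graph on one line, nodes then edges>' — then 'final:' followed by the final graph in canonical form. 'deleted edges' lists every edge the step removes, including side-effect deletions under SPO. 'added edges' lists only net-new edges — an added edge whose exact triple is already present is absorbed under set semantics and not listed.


step 1: rule r1; match: 0->7, 1->4, 2->0, 3->1, 4->6; deleted nodes 0, 4; deleted edges (4,0,f); (4,1,a); (7,4,f); added nodes 17; added edges (7,17,f); (17,1,f); (17,6,a); result: nodes: 1:c4, 6:c3, 7:app, 8:c1, 9:app, 13:c3, 15:c1, 16:app, 17:app edges: (7,6,a); (7,17,f); (9,7,a); (9,8,f); (16,13,f); (16,15,a); (17,1,f); (17,6,a)
final:
nodes: 1:c4, 6:c3, 7:app, 8:c1, 9:app, 13:c3, 15:c1, 16:app, 17:app
edges: (7,6,a); (7,17,f); (9,7,a); (9,8,f); (16,13,f); (16,15,a); (17,1,f); (17,6,a)


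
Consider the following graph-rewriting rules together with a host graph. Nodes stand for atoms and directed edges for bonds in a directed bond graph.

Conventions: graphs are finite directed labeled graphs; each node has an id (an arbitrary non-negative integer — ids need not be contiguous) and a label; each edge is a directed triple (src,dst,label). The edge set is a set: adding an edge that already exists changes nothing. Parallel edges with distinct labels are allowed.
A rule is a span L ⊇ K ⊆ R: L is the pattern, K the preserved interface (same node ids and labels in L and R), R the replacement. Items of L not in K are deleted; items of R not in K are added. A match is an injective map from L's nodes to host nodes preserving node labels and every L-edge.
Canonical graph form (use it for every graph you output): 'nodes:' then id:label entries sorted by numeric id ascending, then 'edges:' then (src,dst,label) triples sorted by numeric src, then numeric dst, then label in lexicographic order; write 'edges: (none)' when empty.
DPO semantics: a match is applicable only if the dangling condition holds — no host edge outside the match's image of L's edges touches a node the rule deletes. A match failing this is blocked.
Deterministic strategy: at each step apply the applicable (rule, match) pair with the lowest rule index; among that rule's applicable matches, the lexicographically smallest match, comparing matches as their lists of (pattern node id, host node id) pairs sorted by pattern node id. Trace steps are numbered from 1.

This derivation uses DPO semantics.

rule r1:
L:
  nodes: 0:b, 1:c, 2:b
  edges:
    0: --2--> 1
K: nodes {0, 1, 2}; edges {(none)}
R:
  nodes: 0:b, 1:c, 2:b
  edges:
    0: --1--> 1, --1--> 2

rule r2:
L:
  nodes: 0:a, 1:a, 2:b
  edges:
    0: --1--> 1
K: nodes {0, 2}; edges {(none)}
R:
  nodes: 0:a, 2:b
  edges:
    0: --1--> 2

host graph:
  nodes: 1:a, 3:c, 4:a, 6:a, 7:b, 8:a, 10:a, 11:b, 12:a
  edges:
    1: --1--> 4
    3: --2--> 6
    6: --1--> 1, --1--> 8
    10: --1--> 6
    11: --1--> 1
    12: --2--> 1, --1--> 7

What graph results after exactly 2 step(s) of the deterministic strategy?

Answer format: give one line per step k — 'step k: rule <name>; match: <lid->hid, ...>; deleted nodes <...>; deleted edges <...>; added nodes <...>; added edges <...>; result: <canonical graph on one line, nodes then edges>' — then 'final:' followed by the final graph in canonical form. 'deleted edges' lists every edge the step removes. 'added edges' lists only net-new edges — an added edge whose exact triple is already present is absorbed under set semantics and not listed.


step 1: rule r2; match: 0->1, 1->4, 2->7; deleted nodes 4; deleted edges (1,4,1); added nodes (none); added edges (1,7,1); result: nodes: 1:a, 3:c, 6:a, 7:b, 8:a, 10:a, 11:b, 12:a edges: (1,7,1); (3,6,2); (6,1,1); (6,8,1); (10,6,1); (11,1,1); (12,1,2); (12,7,1)
step 2: rule r2; match: 0->6, 1->8, 2->7; deleted nodes 8; deleted edges (6,8,1); added nodes (none); added edges (6,7,1); result: nodes: 1:a, 3:c, 6:a, 7:b, 10:a, 11:b, 12:a edges: (1,7,1); (3,6,2); (6,1,1); (6,7,1); (10,6,1); (11,1,1); (12,1,2); (12,7,1)
final:
nodes: 1:a, 3:c, 6:a, 7:b, 10:a, 11:b, 12:a
edges: (1,7,1); (3,6,2); (6,1,1); (6,7,1); (10,6,1); (11,1,1); (12,1,2); (12,7,1)


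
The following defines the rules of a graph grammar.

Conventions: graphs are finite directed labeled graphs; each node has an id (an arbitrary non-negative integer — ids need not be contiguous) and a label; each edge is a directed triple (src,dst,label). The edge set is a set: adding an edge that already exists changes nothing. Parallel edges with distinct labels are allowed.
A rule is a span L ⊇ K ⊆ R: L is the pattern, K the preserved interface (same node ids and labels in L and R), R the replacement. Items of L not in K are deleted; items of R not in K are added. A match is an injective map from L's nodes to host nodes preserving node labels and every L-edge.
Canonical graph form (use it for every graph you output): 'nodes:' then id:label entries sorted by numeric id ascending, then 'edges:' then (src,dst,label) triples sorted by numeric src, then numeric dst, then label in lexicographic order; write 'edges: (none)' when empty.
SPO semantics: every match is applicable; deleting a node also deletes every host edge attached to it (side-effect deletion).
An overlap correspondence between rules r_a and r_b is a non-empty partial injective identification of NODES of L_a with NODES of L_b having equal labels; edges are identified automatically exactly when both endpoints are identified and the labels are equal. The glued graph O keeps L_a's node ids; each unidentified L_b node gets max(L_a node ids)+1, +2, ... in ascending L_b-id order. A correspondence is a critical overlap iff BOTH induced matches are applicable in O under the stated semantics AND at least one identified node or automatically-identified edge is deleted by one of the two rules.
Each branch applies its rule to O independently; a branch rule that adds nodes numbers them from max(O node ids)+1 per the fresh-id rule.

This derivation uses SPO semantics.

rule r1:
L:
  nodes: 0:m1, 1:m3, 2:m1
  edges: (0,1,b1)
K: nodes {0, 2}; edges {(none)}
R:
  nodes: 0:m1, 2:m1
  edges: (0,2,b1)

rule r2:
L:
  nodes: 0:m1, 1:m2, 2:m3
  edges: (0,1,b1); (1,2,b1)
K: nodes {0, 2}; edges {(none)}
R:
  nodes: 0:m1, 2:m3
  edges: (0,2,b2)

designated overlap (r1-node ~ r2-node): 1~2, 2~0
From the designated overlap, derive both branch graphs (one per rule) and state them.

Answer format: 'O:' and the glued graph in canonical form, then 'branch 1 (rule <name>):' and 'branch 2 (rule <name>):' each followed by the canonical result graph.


O:
nodes: 0:m1, 1:m3, 2:m1, 3:m2
edges: (0,1,b1); (2,3,b1); (3,1,b1)
branch 1 (rule r1):
nodes: 0:m1, 2:m1, 3:m2
edges: (0,2,b1); (2,3,b1)
branch 2 (rule r2):
nodes: 0:m1, 1:m3, 2:m1
edges: (0,1,b1); (2,1,b2)


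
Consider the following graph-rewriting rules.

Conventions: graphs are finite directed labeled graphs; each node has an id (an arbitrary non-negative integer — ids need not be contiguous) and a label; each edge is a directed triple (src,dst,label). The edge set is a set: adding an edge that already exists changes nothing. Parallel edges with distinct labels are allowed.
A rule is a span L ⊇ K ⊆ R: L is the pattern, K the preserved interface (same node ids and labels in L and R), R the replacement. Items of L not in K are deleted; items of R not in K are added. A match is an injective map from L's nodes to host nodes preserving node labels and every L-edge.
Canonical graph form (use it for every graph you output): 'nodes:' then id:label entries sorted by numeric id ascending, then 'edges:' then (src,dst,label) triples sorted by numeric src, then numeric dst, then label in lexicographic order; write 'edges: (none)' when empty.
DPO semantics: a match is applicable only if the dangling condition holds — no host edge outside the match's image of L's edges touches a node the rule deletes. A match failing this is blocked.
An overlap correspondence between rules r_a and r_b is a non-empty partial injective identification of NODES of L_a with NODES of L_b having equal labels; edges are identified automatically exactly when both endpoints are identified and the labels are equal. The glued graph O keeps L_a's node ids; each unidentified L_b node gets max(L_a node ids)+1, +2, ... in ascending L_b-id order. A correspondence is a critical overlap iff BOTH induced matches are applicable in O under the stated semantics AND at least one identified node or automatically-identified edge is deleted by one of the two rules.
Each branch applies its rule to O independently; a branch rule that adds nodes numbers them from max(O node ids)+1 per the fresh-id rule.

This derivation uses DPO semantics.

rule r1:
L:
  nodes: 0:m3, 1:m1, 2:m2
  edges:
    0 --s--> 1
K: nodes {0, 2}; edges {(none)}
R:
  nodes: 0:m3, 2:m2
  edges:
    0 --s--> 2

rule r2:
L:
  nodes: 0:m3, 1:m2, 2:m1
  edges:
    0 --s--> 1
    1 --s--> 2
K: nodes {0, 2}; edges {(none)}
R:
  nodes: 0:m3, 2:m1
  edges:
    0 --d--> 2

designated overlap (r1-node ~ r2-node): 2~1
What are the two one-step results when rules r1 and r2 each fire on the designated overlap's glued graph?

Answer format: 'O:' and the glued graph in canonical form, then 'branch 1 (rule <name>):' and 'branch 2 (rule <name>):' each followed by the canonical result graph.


O:
nodes: 0:m3, 1:m1, 2:m2, 3:m3, 4:m1
edges: (0,1,s); (2,4,s); (3,2,s)
branch 1 (rule r1):
nodes: 0:m3, 2:m2, 3:m3, 4:m1
edges: (0,2,s); (2,4,s); (3,2,s)
branch 2 (rule r2):
nodes: 0:m3, 1:m1, 3:m3, 4:m1
edges: (0,1,s); (3,4,d)


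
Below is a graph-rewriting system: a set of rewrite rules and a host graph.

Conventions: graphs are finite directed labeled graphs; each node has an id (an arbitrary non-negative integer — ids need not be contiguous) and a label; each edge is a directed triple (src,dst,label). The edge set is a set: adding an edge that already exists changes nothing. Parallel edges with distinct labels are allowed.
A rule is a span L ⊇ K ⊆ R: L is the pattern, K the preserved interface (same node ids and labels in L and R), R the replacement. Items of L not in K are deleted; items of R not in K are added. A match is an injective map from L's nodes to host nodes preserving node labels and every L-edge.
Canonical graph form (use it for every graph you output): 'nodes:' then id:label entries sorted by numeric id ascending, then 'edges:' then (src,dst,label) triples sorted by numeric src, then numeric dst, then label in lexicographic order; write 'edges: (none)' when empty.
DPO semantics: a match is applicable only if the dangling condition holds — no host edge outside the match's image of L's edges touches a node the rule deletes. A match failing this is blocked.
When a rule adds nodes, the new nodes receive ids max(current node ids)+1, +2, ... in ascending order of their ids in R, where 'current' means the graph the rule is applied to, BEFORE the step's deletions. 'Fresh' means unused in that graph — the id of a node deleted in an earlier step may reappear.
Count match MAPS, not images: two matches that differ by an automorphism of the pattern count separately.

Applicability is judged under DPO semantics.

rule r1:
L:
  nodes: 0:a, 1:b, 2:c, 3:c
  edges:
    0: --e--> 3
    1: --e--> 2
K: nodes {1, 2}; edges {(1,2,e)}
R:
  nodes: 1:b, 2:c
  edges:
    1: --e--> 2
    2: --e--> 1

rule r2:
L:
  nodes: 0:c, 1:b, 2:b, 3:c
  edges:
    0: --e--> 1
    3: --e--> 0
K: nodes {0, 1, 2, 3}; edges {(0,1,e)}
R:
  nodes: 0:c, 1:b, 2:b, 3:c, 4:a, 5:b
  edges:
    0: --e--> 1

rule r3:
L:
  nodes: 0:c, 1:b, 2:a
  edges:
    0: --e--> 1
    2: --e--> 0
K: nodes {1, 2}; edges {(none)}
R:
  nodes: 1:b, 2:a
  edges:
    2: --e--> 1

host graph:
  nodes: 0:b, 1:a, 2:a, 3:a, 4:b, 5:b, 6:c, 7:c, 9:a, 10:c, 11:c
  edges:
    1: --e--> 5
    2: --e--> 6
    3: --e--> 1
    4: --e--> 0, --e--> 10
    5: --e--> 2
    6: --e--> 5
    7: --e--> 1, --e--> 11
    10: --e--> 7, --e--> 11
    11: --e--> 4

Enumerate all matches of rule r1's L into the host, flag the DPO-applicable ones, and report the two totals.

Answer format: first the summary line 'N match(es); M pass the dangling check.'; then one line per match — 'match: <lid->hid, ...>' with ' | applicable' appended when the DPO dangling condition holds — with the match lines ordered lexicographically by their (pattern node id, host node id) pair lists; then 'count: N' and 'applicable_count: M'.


1 match(es); 0 pass the dangling check.
match: 0->2, 1->4, 2->10, 3->6
count: 1
applicable_count: 0


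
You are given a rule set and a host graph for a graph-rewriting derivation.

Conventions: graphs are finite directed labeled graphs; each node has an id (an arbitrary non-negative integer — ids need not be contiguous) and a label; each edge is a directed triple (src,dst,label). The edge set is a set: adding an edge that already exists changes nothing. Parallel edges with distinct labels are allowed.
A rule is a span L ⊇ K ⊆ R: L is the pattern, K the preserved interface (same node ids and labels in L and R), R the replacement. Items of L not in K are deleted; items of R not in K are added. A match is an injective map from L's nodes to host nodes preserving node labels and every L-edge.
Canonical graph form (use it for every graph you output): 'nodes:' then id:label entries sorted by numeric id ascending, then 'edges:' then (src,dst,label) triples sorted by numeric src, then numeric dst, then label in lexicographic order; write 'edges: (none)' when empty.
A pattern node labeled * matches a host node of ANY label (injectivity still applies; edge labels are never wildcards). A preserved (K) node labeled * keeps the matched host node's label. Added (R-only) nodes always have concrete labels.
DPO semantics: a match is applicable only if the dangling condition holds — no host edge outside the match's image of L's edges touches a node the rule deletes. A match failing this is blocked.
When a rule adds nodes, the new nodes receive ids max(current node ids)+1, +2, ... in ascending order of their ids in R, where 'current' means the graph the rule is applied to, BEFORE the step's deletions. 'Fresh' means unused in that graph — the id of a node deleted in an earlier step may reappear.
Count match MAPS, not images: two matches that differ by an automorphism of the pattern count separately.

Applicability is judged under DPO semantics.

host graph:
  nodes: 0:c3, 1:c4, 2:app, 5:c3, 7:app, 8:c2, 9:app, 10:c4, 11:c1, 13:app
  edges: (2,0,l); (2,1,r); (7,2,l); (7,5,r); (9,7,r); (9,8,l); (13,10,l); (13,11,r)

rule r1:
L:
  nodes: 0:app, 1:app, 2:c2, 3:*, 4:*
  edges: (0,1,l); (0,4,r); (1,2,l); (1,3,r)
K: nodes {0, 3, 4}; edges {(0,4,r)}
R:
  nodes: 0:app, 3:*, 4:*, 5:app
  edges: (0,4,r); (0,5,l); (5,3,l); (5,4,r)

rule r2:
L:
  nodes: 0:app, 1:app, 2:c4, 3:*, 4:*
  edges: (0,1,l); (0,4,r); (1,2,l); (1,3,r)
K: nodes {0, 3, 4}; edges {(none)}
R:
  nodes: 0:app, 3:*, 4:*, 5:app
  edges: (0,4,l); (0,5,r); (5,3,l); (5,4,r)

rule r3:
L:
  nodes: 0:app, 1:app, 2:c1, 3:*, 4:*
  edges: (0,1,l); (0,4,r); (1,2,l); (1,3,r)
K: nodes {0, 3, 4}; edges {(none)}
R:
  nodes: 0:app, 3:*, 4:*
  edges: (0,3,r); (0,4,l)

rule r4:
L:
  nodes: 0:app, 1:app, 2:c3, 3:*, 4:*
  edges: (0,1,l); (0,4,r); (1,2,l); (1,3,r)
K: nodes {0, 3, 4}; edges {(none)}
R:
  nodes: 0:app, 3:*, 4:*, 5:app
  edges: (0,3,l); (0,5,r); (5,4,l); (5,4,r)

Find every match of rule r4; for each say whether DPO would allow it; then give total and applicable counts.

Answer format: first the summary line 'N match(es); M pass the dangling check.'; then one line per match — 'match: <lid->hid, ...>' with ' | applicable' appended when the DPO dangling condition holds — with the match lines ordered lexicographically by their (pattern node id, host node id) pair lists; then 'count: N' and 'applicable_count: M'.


1 match(es); 1 pass the dangling check.
match: 0->7, 1->2, 2->0, 3->1, 4->5 | applicable
count: 1
applicable_count: 1


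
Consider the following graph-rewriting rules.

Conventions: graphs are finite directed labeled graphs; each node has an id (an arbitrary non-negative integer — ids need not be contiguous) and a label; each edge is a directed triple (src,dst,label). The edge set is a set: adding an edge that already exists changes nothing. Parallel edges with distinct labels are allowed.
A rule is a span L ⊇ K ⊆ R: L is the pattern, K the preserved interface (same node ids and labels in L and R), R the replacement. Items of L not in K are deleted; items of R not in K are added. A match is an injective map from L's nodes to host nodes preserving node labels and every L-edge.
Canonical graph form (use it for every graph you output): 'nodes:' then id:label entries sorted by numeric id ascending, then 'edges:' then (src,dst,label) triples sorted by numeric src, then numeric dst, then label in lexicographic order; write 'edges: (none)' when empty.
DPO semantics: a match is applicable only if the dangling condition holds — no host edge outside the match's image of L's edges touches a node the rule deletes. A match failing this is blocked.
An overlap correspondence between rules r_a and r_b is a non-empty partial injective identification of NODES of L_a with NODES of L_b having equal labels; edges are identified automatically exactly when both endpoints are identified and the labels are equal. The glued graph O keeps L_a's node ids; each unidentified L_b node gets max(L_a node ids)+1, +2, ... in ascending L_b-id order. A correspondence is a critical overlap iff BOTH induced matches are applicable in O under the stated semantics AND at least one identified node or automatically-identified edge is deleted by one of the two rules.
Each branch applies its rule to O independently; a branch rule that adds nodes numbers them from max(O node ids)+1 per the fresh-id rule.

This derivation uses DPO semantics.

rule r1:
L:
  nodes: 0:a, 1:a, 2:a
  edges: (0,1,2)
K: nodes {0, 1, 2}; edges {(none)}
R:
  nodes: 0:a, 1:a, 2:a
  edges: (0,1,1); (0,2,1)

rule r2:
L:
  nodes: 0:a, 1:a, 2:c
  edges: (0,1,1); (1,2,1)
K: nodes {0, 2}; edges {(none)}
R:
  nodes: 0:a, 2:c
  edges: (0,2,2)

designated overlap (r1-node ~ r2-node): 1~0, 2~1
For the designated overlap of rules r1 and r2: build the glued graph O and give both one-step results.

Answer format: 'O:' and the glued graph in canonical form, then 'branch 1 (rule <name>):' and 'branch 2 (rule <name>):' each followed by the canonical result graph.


O:
nodes: 0:a, 1:a, 2:a, 3:c
edges: (0,1,2); (1,2,1); (2,3,1)
branch 1 (rule r1):
nodes: 0:a, 1:a, 2:a, 3:c
edges: (0,1,1); (0,2,1); (1,2,1); (2,3,1)
branch 2 (rule r2):
nodes: 0:a, 1:a, 3:c
edges: (0,1,2); (1,3,2)


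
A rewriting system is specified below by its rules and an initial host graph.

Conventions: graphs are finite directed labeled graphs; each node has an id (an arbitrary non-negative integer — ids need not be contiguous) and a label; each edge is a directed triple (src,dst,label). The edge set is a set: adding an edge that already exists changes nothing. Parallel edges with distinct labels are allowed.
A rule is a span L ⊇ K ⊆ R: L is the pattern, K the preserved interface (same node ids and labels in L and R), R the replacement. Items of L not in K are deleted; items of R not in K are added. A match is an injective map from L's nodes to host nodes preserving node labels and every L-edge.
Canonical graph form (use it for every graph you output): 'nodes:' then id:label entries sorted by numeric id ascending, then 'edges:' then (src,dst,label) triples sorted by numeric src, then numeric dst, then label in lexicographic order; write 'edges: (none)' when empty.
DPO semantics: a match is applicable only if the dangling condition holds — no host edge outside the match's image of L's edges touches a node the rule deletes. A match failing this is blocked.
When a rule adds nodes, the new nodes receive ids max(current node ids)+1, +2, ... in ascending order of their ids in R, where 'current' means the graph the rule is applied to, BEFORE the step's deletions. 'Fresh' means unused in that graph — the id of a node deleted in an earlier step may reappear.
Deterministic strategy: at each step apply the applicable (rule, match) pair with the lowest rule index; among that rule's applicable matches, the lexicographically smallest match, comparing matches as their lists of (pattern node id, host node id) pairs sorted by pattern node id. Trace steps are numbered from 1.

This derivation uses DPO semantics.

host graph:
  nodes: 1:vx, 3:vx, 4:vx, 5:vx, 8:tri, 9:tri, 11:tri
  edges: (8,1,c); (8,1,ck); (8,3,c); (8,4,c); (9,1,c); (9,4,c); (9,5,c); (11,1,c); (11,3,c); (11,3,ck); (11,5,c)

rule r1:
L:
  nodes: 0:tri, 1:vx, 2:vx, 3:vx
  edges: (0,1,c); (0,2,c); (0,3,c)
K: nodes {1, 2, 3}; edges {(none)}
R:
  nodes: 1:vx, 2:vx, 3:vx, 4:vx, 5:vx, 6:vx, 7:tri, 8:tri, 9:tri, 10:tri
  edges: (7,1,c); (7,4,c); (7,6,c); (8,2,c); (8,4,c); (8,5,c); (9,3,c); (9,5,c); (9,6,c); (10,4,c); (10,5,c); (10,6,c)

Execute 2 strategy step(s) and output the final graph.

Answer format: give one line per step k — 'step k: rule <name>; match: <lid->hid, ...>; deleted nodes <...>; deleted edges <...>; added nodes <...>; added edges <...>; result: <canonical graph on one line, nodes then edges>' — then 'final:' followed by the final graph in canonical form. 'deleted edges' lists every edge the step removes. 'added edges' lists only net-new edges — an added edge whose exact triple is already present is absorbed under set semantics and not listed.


step 1: rule r1; match: 0->9, 1->1, 2->4, 3->5; deleted nodes 9; deleted edges (9,1,c); (9,4,c); (9,5,c); added nodes 12, 13, 14, 15, 16, 17, 18; added edges (15,1,c); (15,12,c); (15,14,c); (16,4,c); (16,12,c); (16,13,c); (17,5,c); (17,13,c); (17,14,c); (18,12,c); (18,13,c); (18,14,c); result: nodes: 1:vx, 3:vx, 4:vx, 5:vx, 8:tri, 11:tri, 12:vx, 13:vx, 14:vx, 15:tri, 16:tri, 17:tri, 18:tri edges: (8,1,c); (8,1,ck); (8,3,c); (8,4,c); (11,1,c); (11,3,c); (11,3,ck); (11,5,c); (15,1,c); (15,12,c); (15,14,c); (16,4,c); (16,12,c); (16,13,c); (17,5,c); (17,13,c); (17,14,c); (18,12,c); (18,13,c); (18,14,c)
step 2: rule r1; match: 0->15, 1->1, 2->12, 3->14; deleted nodes 15; deleted edges (15,1,c); (15,12,c); (15,14,c); added nodes 19, 20, 21, 22, 23, 24, 25; added edges (22,1,c); (22,19,c); (22,21,c); (23,12,c); (23,19,c); (23,20,c); (24,14,c); (24,20,c); (24,21,c); (25,19,c); (25,20,c); (25,21,c); result: nodes: 1:vx, 3:vx, 4:vx, 5:vx, 8:tri, 11:tri, 12:vx, 13:vx, 14:vx, 16:tri, 17:tri, 18:tri, 19:vx, 20:vx, 21:vx, 22:tri, 23:tri, 24:tri, 25:tri edges: (8,1,c); (8,1,ck); (8,3,c); (8,4,c); (11,1,c); (11,3,c); (11,3,ck); (11,5,c); (16,4,c); (16,12,c); (16,13,c); (17,5,c); (17,13,c); (17,14,c); (18,12,c); (18,13,c); (18,14,c); (22,1,c); (22,19,c); (22,21,c); (23,12,c); (23,19,c); (23,20,c); (24,14,c); (24,20,c); (24,21,c); (25,19,c); (25,20,c); (25,21,c)
final:
nodes: 1:vx, 3:vx, 4:vx, 5:vx, 8:tri, 11:tri, 12:vx, 13:vx, 14:vx, 16:tri, 17:tri, 18:tri, 19:vx, 20:vx, 21:vx, 22:tri, 23:tri, 24:tri, 25:tri
edges: (8,1,c); (8,1,ck); (8,3,c); (8,4,c); (11,1,c); (11,3,c); (11,3,ck); (11,5,c); (16,4,c); (16,12,c); (16,13,c); (17,5,c); (17,13,c); (17,14,c); (18,12,c); (18,13,c); (18,14,c); (22,1,c); (22,19,c); (22,21,c); (23,12,c); (23,19,c); (23,20,c); (24,14,c); (24,20,c); (24,21,c); (25,19,c); (25,20,c); (25,21,c)
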